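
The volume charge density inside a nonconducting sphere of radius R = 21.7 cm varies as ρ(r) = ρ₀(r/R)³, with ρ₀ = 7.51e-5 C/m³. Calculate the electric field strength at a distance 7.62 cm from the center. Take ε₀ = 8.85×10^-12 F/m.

|E| ≈ 4.67×10^3 N/C

Use a concentric Gaussian sphere at r = 7.62 cm (r < R).
Q_enc = ∫₀^r ρ(r')·4πr'² dr' = (4πρ₀/R³) ∫₀^r r'^5 dr' = 4πρ₀ r^6/(6·R³) = 3.013×10^-9 C.
Gauss's law: E·4πr² = Q_enc/ε₀.
E = |Q_enc|/(4πε₀r²) = (3.013e-9)/(4π·8.85×10^-12·(0.0762)²) = 4.67×10^3 N/C.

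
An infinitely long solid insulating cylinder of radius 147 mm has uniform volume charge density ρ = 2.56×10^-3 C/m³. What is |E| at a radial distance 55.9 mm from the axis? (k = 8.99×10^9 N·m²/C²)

By cylindrical symmetry E is radial; use a coaxial Gaussian cylinder of radius 55.9 mm and length L (r < R).
Charge inside radius r per length L is ρ·πr²·L, so λ_enc = ρπr² = 2.513e-5 C/m.
By Gauss's law (flux through the curved wall only), E·2πrL = λ_enc L/ε₀.
E = 2k|λ_enc|/r = 2(8.99×10^9)(2.513e-5)/(0.0559) = 8.08×10^6 N/C.

|E| = 8.08×10^6 N/C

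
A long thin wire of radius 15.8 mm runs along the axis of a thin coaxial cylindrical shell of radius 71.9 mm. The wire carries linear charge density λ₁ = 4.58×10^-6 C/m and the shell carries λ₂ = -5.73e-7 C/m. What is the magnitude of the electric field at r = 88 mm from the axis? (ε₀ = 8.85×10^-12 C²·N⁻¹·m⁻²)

8.19e5 N/C

Choose a coaxial cylinder of radius r = 88 mm (arbitrary length L) as the Gaussian surface (r > 71.9 mm, enclosing both).
λ_enc = λ₁ + λ₂ = (4.58e-6) + (-5.73×10^-7) = 4.007×10^-6 C/m.
Since E is radial and uniform over the curved surface, Φ = E·2πrL = Q_enc/ε₀ = λ_enc L/ε₀.
E = |λ_enc|/(2πε₀r) = (4.007×10^-6)/(2π·8.85×10^-12·0.088) = 8.19×10^5 N/C.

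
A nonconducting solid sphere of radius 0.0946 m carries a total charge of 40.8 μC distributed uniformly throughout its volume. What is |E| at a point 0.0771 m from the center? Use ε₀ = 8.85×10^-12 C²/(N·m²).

Symmetry ⇒ E = E(r) r̂. Gaussian sphere of radius r = 0.0771 m (r < R).
For a uniform sphere the enclosed fraction is (r/R)³, so Q_enc = (40.8 μC)(0.0771/0.0946)³ = 2.209×10^-5 C.
By Gauss's law, ∮E·dA = E·4πr² = Q_enc/ε₀.
E = |Q_enc|/(4πε₀r²) = (2.209e-5)/(4π·8.85×10^-12·(0.0771)²) = 3.34×10^7 N/C.

|E| = 3.34×10^7 N/C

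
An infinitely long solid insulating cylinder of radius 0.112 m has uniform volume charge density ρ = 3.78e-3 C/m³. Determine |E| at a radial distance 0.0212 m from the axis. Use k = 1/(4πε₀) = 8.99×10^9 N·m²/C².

E = 4.53×10^6 N/C

Coaxial Gaussian cylinder, radius r = 0.0212 m, length L (r < R).
Enclosed charge per unit length: λ_enc = ρ·πr² = (3.78×10^-3)π(0.0212)² = 5.337e-6 C/m.
By Gauss's law (flux through the curved wall only), E·2πrL = λ_enc L/ε₀.
E = 2k|λ_enc|/r = 2(8.99×10^9)(5.337e-6)/(0.0212) = 4.53e6 N/C.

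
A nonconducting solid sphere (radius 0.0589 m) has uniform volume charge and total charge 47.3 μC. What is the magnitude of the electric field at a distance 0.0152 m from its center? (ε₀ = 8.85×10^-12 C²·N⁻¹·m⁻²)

E = 3.16×10^7 N/C

Use a concentric Gaussian sphere at r = 0.0152 m (r < R).
Only the charge within r is enclosed: Q_enc = Q·(r/R)³ = (47.3 μC)·(0.0152 m/0.0589 m)³ = 8.129×10^-7 C.
By Gauss's law, ∮E·dA = E·4πr² = Q_enc/ε₀.
E = |Q_enc|/(4πε₀r²) = (8.129×10^-7)/(4π·8.85×10^-12·(0.0152)²) = 3.16×10^7 N/C.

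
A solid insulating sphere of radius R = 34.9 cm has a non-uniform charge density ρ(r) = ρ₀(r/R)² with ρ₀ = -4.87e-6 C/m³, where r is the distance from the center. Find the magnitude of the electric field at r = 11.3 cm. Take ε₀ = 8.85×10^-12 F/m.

|E| ≈ 1.30×10^3 V/m

Take a concentric spherical Gaussian surface of radius r = 11.3 cm (r < R).
Integrate the density: Q_enc = 4π ∫₀^r ρ₀(r'/R)^2 r'² dr' = 4πρ₀ r^5/(5·R²) = -1.851e-9 C.
Since E is radial and uniform over the Gaussian sphere, Φ = E·4πr² = Q_enc/ε₀.
E = |Q_enc|/(4πε₀r²) = (1.851×10^-9)/(4π·8.85×10^-12·(0.113)²) = 1.30×10^3 N/C.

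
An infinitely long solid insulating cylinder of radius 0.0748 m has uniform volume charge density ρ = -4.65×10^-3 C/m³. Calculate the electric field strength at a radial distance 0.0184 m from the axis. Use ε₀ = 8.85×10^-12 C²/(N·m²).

By cylindrical symmetry E is radial; use a coaxial Gaussian cylinder of radius 0.0184 m and length L (r < R).
Charge inside radius r per length L is ρ·πr²·L, so λ_enc = ρπr² = -4.946×10^-6 C/m.
Applying ∮E·dA = Q_enc/ε₀ with the end caps contributing no flux:
E = |λ_enc|/(2πε₀r) = (4.946e-6)/(2π·8.85×10^-12·0.0184) = 4.83×10^6 N/C.

E ≈ 4.83×10^6 V/m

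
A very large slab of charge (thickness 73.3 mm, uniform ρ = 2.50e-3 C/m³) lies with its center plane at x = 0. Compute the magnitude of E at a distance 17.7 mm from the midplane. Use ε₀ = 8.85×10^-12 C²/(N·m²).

By symmetry E is perpendicular to the slab. A Gaussian pillbox from −17.7 mm to +17.7 mm (face area A) lies entirely within the slab.
Q_enc = ρ·(2x)·A and flux = 2EA, so 2EA = 2ρxA/ε₀ ⇒ E = |ρ|x/ε₀.
E = (2.50e-3)(0.0177)/(8.85×10^-12) = 5.00e6 N/C.

E = 5.00e6 N/C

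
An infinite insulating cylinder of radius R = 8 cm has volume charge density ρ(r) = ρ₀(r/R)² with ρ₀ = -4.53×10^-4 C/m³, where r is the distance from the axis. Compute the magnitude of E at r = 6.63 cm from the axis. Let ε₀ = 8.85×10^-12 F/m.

By cylindrical symmetry E is radial; use a coaxial Gaussian cylinder of radius 6.63 cm and length L (r < R).
Integrating ρ over the cross-section to radius r: λ_enc = (2πρ₀/R²) ∫₀^r r'^3 dr' = 2πρ₀ r^4/(4·R²) = -2.148e-6 C/m.
By Gauss's law (flux through the curved wall only), E·2πrL = λ_enc L/ε₀.
E = |λ_enc|/(2πε₀r) = (2.148×10^-6)/(2π·8.85×10^-12·0.0663) = 5.83e5 N/C.

E = 5.83×10^5 V/m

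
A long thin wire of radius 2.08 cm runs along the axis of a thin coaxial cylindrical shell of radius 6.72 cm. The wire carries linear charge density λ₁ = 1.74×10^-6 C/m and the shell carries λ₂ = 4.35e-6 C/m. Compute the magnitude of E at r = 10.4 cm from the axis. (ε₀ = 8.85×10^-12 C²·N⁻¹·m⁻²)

By cylindrical symmetry E is radial; use a coaxial Gaussian cylinder of radius 10.4 cm and length L (r > 6.72 cm, enclosing both).
λ_enc = λ₁ + λ₂ = (1.74e-6) + (4.35e-6) = 6.09e-6 C/m.
By Gauss's law (flux through the curved wall only), E·2πrL = λ_enc L/ε₀.
E = |λ_enc|/(2πε₀r) = (6.09e-6)/(2π·8.85×10^-12·0.104) = 1.05e6 N/C.

|E| = 1.05×10^6 N/C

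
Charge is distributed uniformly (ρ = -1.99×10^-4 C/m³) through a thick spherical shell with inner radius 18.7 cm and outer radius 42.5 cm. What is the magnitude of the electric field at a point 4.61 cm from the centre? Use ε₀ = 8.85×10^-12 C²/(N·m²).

|E| = 0 N/C

Use a concentric Gaussian sphere at r = 4.61 cm (r < 18.7 cm, inside the empty cavity).
Q_enc = 0 (all charge lies at larger r); Gauss's law gives E = 0.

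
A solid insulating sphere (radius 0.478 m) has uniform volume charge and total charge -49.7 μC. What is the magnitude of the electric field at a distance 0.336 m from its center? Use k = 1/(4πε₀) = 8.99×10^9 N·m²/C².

|E| ≈ 1.37e6 N/C

By spherical symmetry E is radial; choose a Gaussian sphere of radius r = 0.336 m (r < R).
Only the charge within r is enclosed: Q_enc = Q·(r/R)³ = (-49.7 μC)·(0.336 m/0.478 m)³ = -1.726×10^-5 C.
Since E is radial and uniform over the Gaussian sphere, Φ = E·4πr² = Q_enc/ε₀.
E = k|Q_enc|/r² = (8.99×10^9)(1.726e-5)/(0.336)² = 1.37×10^6 N/C.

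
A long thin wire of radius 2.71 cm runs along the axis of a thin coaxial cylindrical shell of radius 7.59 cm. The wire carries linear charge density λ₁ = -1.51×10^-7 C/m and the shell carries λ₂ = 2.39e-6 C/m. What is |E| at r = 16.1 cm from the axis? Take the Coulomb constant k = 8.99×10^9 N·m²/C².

Coaxial Gaussian cylinder, radius r = 16.1 cm, length L (r > 7.59 cm, enclosing both).
λ_enc = λ₁ + λ₂ = (-1.51×10^-7) + (2.39×10^-6) = 2.239×10^-6 C/m.
By Gauss's law (flux through the curved wall only), E·2πrL = λ_enc L/ε₀.
E = 2k|λ_enc|/r = 2(8.99×10^9)(2.239e-6)/(0.161) = 2.50e5 N/C.

E ≈ 2.50×10^5 N/C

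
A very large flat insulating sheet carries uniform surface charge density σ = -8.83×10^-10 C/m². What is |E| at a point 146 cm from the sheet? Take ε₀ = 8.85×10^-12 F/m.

|E| ≈ 49.9 V/m

By planar symmetry E is perpendicular to the sheet and uniform; use a Gaussian pillbox with flat faces of area A on each side of the sheet.
Only the two end caps contribute flux: Φ = 2EA. With Q_enc = σA, Gauss's law gives E = |σ|/(2ε₀).
E = |σ|/(2ε₀) = (8.83e-10)/(2·8.85×10^-12) = 49.9 N/C.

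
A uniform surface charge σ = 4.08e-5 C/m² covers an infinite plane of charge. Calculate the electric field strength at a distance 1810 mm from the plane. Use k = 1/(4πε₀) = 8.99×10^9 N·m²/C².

2.30e6 N/C

By planar symmetry E is perpendicular to the sheet and uniform; use a Gaussian pillbox with flat faces of area A on each side of the sheet.
Flux Φ = 2EA and Q_enc = σA, so 2EA = σA/ε₀ ⇒ E = |σ|/(2ε₀), independent of distance.
E = 2πk|σ| = 2π(8.99×10^9)(4.08×10^-5) = 2.30e6 N/C.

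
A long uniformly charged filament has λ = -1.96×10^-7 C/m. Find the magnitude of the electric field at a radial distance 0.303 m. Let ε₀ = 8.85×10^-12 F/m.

Coaxial Gaussian cylinder, radius r = 0.303 m, length L.
Q_enc = λL, so λ_enc = -1.96×10^-7 C/m.
Applying ∮E·dA = Q_enc/ε₀ with the end caps contributing no flux:
E = |λ_enc|/(2πε₀r) = (1.96×10^-7)/(2π·8.85×10^-12·0.303) = 1.16e4 N/C.

E ≈ 1.16×10^4 N/C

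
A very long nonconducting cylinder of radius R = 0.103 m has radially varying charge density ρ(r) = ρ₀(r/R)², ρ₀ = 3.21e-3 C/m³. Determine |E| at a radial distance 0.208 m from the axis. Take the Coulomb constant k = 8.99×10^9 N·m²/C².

E = 4.62×10^6 N/C

By cylindrical symmetry E is radial; use a coaxial Gaussian cylinder of radius 0.208 m and length L (r > R, full charge per length enclosed).
λ_enc = 2π ∫₀^R ρ₀(r'/R)^2 r' dr' = 2πρ₀R²/4 = 5.349×10^-5 C/m.
Since E is radial and uniform over the curved surface, Φ = E·2πrL = Q_enc/ε₀ = λ_enc L/ε₀.
E = 2k|λ_enc|/r = 2(8.99×10^9)(5.349×10^-5)/(0.208) = 4.62e6 N/C.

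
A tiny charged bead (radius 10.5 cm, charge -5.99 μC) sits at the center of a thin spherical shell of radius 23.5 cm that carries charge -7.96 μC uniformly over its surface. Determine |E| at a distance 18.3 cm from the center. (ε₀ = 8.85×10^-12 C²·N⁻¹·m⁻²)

Take a concentric spherical Gaussian surface of radius r = 18.3 cm (between the bodies, 10.5 cm < r < 23.5 cm).
Only the inner charge is enclosed; the outer shell contributes nothing inside itself. Q_enc = -5.99 μC = -5.99×10^-6 C.
Applying ∮E·dA = Q_enc/ε₀ with Φ = E(4πr²):
E = |Q_enc|/(4πε₀r²) = (5.99×10^-6)/(4π·8.85×10^-12·(0.183)²) = 1.61×10^6 N/C.

E ≈ 1.61e6 N/C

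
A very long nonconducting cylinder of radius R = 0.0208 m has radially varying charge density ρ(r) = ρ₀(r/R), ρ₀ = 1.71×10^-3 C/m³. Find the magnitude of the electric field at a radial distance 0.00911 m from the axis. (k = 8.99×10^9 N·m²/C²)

Coaxial Gaussian cylinder, radius r = 0.00911 m, length L (r < R).
Integrating ρ over the cross-section to radius r: λ_enc = (2πρ₀/R) ∫₀^r r'^2 dr' = 2πρ₀ r^3/(3·R) = 1.302×10^-7 C/m.
Since E is radial and uniform over the curved surface, Φ = E·2πrL = Q_enc/ε₀ = λ_enc L/ε₀.
E = 2k|λ_enc|/r = 2(8.99×10^9)(1.302e-7)/(0.00911) = 2.57e5 N/C.

E = 2.57×10^5 N/C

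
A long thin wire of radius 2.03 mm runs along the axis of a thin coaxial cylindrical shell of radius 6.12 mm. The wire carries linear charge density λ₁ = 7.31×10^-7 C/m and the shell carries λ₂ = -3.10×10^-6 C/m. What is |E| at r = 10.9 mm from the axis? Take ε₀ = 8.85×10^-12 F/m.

3.91×10^6 N/C

Choose a coaxial cylinder of radius r = 10.9 mm (arbitrary length L) as the Gaussian surface (r > 6.12 mm, enclosing both).
λ_enc = λ₁ + λ₂ = (7.31×10^-7) + (-3.10×10^-6) = -2.369×10^-6 C/m.
Gauss's law: E·2πrL = λ_enc L/ε₀.
E = |λ_enc|/(2πε₀r) = (2.369×10^-6)/(2π·8.85×10^-12·0.0109) = 3.91×10^6 N/C.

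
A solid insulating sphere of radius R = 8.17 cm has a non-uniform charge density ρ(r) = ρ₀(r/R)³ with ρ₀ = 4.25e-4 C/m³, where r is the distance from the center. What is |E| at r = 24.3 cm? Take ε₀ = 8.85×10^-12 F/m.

Use a concentric Gaussian sphere at r = 24.3 cm (r > R, all charge enclosed).
Q_enc = 4π ∫₀^R ρ₀(r'/R)^3 r'² dr' = 4πρ₀R³/6 = 4.854×10^-7 C.
Gauss's law: E·4πr² = Q_enc/ε₀.
E = |Q_enc|/(4πε₀r²) = (4.854×10^-7)/(4π·8.85×10^-12·(0.243)²) = 7.39×10^4 N/C.

|E| = 7.39×10^4 N/C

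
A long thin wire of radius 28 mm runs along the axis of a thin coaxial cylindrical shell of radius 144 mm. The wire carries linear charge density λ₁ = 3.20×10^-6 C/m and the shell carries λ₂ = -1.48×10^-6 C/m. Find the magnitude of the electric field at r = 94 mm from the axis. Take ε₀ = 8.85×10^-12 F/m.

Take a coaxial cylindrical Gaussian surface of radius r = 94 mm and length L (between the conductors, 28 mm < r < 144 mm).
The shell at 144 mm lies outside the Gaussian surface, so λ_enc = λ₁ = 3.20×10^-6 C/m.
Gauss's law: E·2πrL = λ_enc L/ε₀.
E = |λ_enc|/(2πε₀r) = (3.20×10^-6)/(2π·8.85×10^-12·0.094) = 6.12e5 N/C.

6.12×10^5 N/C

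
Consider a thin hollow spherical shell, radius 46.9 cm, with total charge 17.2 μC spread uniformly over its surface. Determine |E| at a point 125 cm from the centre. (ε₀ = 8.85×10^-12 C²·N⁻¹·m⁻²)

E = 9.90×10^4 V/m

Take a concentric spherical Gaussian surface of radius r = 125 cm (r > 46.9 cm).
The entire shell is enclosed: Q_enc = 1.72×10^-5 C.
Gauss's law: E·4πr² = Q_enc/ε₀.
E = |Q_enc|/(4πε₀r²) = (1.72×10^-5)/(4π·8.85×10^-12·(1.25)²) = 9.90e4 N/C.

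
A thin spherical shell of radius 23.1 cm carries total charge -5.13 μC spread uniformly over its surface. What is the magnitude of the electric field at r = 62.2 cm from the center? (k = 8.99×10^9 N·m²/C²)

|E| = 1.19e5 N/C

Take a concentric spherical Gaussian surface of radius r = 62.2 cm (r > 23.1 cm).
The entire shell is enclosed: Q_enc = -5.13×10^-6 C.
Gauss's law: E·4πr² = Q_enc/ε₀.
E = k|Q_enc|/r² = (8.99×10^9)(5.13×10^-6)/(0.622)² = 1.19×10^5 N/C.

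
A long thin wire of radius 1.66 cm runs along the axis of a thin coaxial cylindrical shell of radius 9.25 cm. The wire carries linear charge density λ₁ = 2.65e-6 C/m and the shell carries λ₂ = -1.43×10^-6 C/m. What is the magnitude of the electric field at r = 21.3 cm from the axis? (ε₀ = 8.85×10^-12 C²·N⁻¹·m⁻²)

By cylindrical symmetry E is radial; use a coaxial Gaussian cylinder of radius 21.3 cm and length L (r > 9.25 cm, enclosing both).
λ_enc = λ₁ + λ₂ = (2.65e-6) + (-1.43×10^-6) = 1.22×10^-6 C/m.
Applying ∮E·dA = Q_enc/ε₀ with the end caps contributing no flux:
E = |λ_enc|/(2πε₀r) = (1.22e-6)/(2π·8.85×10^-12·0.213) = 1.03×10^5 N/C.

1.03×10^5 N/C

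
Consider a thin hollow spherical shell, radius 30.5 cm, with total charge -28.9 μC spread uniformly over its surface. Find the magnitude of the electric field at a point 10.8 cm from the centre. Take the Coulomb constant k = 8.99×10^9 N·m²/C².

|E| = 0 V/m

Use a concentric Gaussian sphere at r = 10.8 cm (inside the shell, r < 30.5 cm).
All the charge is outside the Gaussian surface: Q_enc = 0, hence E = 0 everywhere inside the shell.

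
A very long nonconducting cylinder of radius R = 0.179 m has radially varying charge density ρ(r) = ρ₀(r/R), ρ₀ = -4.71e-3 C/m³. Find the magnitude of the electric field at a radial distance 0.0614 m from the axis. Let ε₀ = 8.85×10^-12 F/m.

Choose a coaxial cylinder of radius r = 0.0614 m (arbitrary length L) as the Gaussian surface (r < R).
Integrating ρ over the cross-section to radius r: λ_enc = (2πρ₀/R) ∫₀^r r'^2 dr' = 2πρ₀ r^3/(3·R) = -1.276×10^-5 C/m.
Since E is radial and uniform over the curved surface, Φ = E·2πrL = Q_enc/ε₀ = λ_enc L/ε₀.
E = |λ_enc|/(2πε₀r) = (1.276e-5)/(2π·8.85×10^-12·0.0614) = 3.74×10^6 N/C.

E ≈ 3.74×10^6 N/C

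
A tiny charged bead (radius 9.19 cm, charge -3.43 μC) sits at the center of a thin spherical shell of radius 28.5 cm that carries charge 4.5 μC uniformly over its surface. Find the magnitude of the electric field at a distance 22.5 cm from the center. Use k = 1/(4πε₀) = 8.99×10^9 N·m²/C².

|E| ≈ 6.09e5 N/C

By spherical symmetry E is radial; choose a Gaussian sphere of radius r = 22.5 cm (between the bodies, 9.19 cm < r < 28.5 cm).
The shell at 28.5 cm lies outside the Gaussian surface, so Q_enc = -3.43 μC = -3.43e-6 C.
Gauss's law: E·4πr² = Q_enc/ε₀.
E = k|Q_enc|/r² = (8.99×10^9)(3.43×10^-6)/(0.225)² = 6.09×10^5 N/C.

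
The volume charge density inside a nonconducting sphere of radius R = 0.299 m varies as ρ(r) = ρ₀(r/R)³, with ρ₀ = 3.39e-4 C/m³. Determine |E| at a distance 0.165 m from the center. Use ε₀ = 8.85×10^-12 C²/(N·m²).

Symmetry ⇒ E = E(r) r̂. Gaussian sphere of radius r = 0.165 m (r < R).
Integrate the density: Q_enc = 4π ∫₀^r ρ₀(r'/R)^3 r'² dr' = 4πρ₀ r^6/(6·R³) = 5.36×10^-7 C.
Since E is radial and uniform over the Gaussian sphere, Φ = E·4πr² = Q_enc/ε₀.
E = |Q_enc|/(4πε₀r²) = (5.36×10^-7)/(4π·8.85×10^-12·(0.165)²) = 1.77e5 N/C.

1.77×10^5 N/C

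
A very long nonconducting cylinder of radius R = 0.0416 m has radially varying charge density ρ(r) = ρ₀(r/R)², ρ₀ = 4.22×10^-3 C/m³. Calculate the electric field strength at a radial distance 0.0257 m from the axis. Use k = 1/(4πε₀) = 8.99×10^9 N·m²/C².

By cylindrical symmetry E is radial; use a coaxial Gaussian cylinder of radius 0.0257 m and length L (r < R).
Integrating ρ over the cross-section to radius r: λ_enc = (2πρ₀/R²) ∫₀^r r'^3 dr' = 2πρ₀ r^4/(4·R²) = 1.671×10^-6 C/m.
By Gauss's law (flux through the curved wall only), E·2πrL = λ_enc L/ε₀.
E = 2k|λ_enc|/r = 2(8.99×10^9)(1.671×10^-6)/(0.0257) = 1.17×10^6 N/C.

E = 1.17×10^6 V/m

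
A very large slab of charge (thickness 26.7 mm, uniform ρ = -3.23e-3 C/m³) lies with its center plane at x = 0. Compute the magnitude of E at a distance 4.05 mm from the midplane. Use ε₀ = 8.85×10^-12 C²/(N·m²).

By symmetry E is perpendicular to the slab. A Gaussian pillbox from −4.05 mm to +4.05 mm (face area A) lies entirely within the slab.
Q_enc = ρ·(2x)·A and flux = 2EA, so 2EA = 2ρxA/ε₀ ⇒ E = |ρ|x/ε₀.
E = (3.23×10^-3)(0.00405)/(8.85×10^-12) = 1.48e6 N/C.

E = 1.48e6 N/C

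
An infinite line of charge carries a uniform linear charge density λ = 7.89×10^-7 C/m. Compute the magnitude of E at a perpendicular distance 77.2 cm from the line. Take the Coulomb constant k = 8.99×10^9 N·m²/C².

By cylindrical symmetry E is radial; use a coaxial Gaussian cylinder of radius 77.2 cm and length L.
Q_enc = λL, so λ_enc = 7.89e-7 C/m.
Since E is radial and uniform over the curved surface, Φ = E·2πrL = Q_enc/ε₀ = λ_enc L/ε₀.
E = 2k|λ_enc|/r = 2(8.99×10^9)(7.89×10^-7)/(0.772) = 1.84×10^4 N/C.

|E| ≈ 1.84e4 N/C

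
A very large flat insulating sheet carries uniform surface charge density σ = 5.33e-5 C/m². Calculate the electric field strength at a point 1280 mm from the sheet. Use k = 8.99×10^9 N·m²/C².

|E| = 3.01×10^6 V/m

By planar symmetry E is perpendicular to the sheet and uniform; use a Gaussian pillbox with flat faces of area A on each side of the sheet.
Only the two end caps contribute flux: Φ = 2EA. With Q_enc = σA, Gauss's law gives E = |σ|/(2ε₀).
E = 2πk|σ| = 2π(8.99×10^9)(5.33e-5) = 3.01×10^6 N/C.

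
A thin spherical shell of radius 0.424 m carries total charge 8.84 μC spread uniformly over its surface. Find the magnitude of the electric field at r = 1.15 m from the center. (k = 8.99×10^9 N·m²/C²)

By spherical symmetry E is radial; choose a Gaussian sphere of radius r = 1.15 m (r > 0.424 m).
The entire shell is enclosed: Q_enc = 8.84e-6 C.
Applying ∮E·dA = Q_enc/ε₀ with Φ = E(4πr²):
E = k|Q_enc|/r² = (8.99×10^9)(8.84e-6)/(1.15)² = 6.01×10^4 N/C.

|E| ≈ 6.01×10^4 N/C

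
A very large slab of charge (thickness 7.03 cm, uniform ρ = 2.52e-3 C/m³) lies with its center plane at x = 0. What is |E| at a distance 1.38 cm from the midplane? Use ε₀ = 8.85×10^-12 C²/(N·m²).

E = 3.93×10^6 N/C

By symmetry E is perpendicular to the slab. A Gaussian pillbox from −1.38 cm to +1.38 cm (face area A) lies entirely within the slab.
Q_enc = ρ·(2x)·A and flux = 2EA, so 2EA = 2ρxA/ε₀ ⇒ E = |ρ|x/ε₀.
E = (2.52×10^-3)(0.0138)/(8.85×10^-12) = 3.93×10^6 N/C.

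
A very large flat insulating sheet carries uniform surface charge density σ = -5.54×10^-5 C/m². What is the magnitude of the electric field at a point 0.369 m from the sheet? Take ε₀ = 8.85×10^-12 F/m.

E = 3.13×10^6 N/C

The symmetry is planar: E is normal to the sheet and the same magnitude on both sides. Take a pillbox straddling the sheet with end-cap area A.
Only the two end caps contribute flux: Φ = 2EA. With Q_enc = σA, Gauss's law gives E = |σ|/(2ε₀).
E = |σ|/(2ε₀) = (5.54e-5)/(2·8.85×10^-12) = 3.13e6 N/C.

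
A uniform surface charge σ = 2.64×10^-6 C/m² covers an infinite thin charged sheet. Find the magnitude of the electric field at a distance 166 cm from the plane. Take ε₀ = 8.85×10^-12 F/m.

The symmetry is planar: E is normal to the sheet and the same magnitude on both sides. Take a pillbox straddling the sheet with end-cap area A.
Flux Φ = 2EA and Q_enc = σA, so 2EA = σA/ε₀ ⇒ E = |σ|/(2ε₀), independent of distance.
E = |σ|/(2ε₀) = (2.64e-6)/(2·8.85×10^-12) = 1.49×10^5 N/C.

E = 1.49e5 V/m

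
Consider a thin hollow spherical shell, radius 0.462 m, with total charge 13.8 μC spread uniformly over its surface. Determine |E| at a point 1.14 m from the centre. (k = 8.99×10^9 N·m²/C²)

9.55×10^4 N/C

By spherical symmetry E is radial; choose a Gaussian sphere of radius r = 1.14 m (r > 0.462 m).
The entire shell is enclosed: Q_enc = 1.38×10^-5 C.
Applying ∮E·dA = Q_enc/ε₀ with Φ = E(4πr²):
E = k|Q_enc|/r² = (8.99×10^9)(1.38×10^-5)/(1.14)² = 9.55×10^4 N/C.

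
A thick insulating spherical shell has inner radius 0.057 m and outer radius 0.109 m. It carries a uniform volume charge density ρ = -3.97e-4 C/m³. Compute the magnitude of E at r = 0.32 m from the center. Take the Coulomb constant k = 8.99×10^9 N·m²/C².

E = 1.62×10^5 N/C

Take a concentric spherical Gaussian surface of radius r = 0.32 m (r > 0.109 m, enclosing the whole shell).
Q_enc = ρ·(4π/3)(b³ − a³) = (-3.97×10^-4)·(4π/3)·((0.109)³ − (0.057)³) = -1.846e-6 C.
Since E is radial and uniform over the Gaussian sphere, Φ = E·4πr² = Q_enc/ε₀.
E = k|Q_enc|/r² = (8.99×10^9)(1.846×10^-6)/(0.32)² = 1.62e5 N/C.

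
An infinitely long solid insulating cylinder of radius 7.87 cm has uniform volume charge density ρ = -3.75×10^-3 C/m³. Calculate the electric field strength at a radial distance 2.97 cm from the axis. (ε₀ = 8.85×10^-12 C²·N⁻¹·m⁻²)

Choose a coaxial cylinder of radius r = 2.97 cm (arbitrary length L) as the Gaussian surface (r < R).
Charge inside radius r per length L is ρ·πr²·L, so λ_enc = ρπr² = -1.039×10^-5 C/m.
Gauss's law: E·2πrL = λ_enc L/ε₀.
E = |λ_enc|/(2πε₀r) = (1.039×10^-5)/(2π·8.85×10^-12·0.0297) = 6.29×10^6 N/C.

6.29×10^6 N/C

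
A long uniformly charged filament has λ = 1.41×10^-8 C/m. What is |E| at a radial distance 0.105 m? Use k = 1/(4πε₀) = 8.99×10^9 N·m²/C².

Take a coaxial cylindrical Gaussian surface of radius r = 0.105 m and length L.
Q_enc = λL, so λ_enc = 1.41×10^-8 C/m.
Applying ∮E·dA = Q_enc/ε₀ with the end caps contributing no flux:
E = 2k|λ_enc|/r = 2(8.99×10^9)(1.41e-8)/(0.105) = 2.41×10^3 N/C.

|E| = 2.41×10^3 V/m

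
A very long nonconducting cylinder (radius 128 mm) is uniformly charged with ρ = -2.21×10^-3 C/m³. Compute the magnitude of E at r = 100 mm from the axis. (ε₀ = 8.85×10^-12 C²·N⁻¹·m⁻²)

E = 1.25e7 N/C

By cylindrical symmetry E is radial; use a coaxial Gaussian cylinder of radius 100 mm and length L (r < R).
Enclosed charge per unit length: λ_enc = ρ·πr² = (-2.21e-3)π(0.1)² = -6.943e-5 C/m.
By Gauss's law (flux through the curved wall only), E·2πrL = λ_enc L/ε₀.
E = |λ_enc|/(2πε₀r) = (6.943×10^-5)/(2π·8.85×10^-12·0.1) = 1.25e7 N/C.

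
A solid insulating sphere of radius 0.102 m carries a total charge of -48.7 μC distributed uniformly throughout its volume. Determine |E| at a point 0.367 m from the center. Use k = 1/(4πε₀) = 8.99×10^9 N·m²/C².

Use a concentric Gaussian sphere at r = 0.367 m (r > R, so the entire charge is enclosed).
Q_enc = -48.7 μC = -4.87e-5 C.
Gauss's law: E·4πr² = Q_enc/ε₀.
E = k|Q_enc|/r² = (8.99×10^9)(4.87×10^-5)/(0.367)² = 3.25e6 N/C.

E ≈ 3.25×10^6 N/C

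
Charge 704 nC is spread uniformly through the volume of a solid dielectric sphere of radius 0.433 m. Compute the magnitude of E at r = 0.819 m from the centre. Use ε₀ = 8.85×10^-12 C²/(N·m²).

9.44×10^3 V/m

Symmetry ⇒ E = E(r) r̂. Gaussian sphere of radius r = 0.819 m (r > R, so the entire charge is enclosed).
Q_enc = 704 nC = 7.04×10^-7 C.
Gauss's law: E·4πr² = Q_enc/ε₀.
E = |Q_enc|/(4πε₀r²) = (7.04×10^-7)/(4π·8.85×10^-12·(0.819)²) = 9.44×10^3 N/C.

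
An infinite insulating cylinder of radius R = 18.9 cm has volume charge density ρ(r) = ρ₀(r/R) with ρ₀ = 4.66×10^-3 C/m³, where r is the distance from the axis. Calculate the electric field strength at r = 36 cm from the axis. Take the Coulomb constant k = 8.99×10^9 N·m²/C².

|E| = 1.74×10^7 N/C

Choose a coaxial cylinder of radius r = 36 cm (arbitrary length L) as the Gaussian surface (r > R, full charge per length enclosed).
λ_enc = 2π ∫₀^R ρ₀(r'/R)^1 r' dr' = 2πρ₀R²/3 = 3.486e-4 C/m.
Since E is radial and uniform over the curved surface, Φ = E·2πrL = Q_enc/ε₀ = λ_enc L/ε₀.
E = 2k|λ_enc|/r = 2(8.99×10^9)(3.486×10^-4)/(0.36) = 1.74e7 N/C.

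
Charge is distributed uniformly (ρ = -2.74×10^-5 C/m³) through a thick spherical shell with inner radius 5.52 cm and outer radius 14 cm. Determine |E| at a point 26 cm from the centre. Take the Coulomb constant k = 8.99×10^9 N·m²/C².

E ≈ 3.93e4 N/C

Symmetry ⇒ E = E(r) r̂. Gaussian sphere of radius r = 26 cm (r > 14 cm, enclosing the whole shell).
Q_enc = ρ·(4π/3)(b³ − a³) = (-2.74×10^-5)·(4π/3)·((0.14)³ − (0.0552)³) = -2.956×10^-7 C.
Applying ∮E·dA = Q_enc/ε₀ with Φ = E(4πr²):
E = k|Q_enc|/r² = (8.99×10^9)(2.956×10^-7)/(0.26)² = 3.93e4 N/C.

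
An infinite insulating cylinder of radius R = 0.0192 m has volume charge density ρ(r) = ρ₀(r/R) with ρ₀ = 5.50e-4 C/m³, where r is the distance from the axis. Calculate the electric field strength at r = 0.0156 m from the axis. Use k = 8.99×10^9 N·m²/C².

2.63×10^5 N/C

Take a coaxial cylindrical Gaussian surface of radius r = 0.0156 m and length L (r < R).
Integrating ρ over the cross-section to radius r: λ_enc = (2πρ₀/R) ∫₀^r r'^2 dr' = 2πρ₀ r^3/(3·R) = 2.278×10^-7 C/m.
Since E is radial and uniform over the curved surface, Φ = E·2πrL = Q_enc/ε₀ = λ_enc L/ε₀.
E = 2k|λ_enc|/r = 2(8.99×10^9)(2.278×10^-7)/(0.0156) = 2.63×10^5 N/C.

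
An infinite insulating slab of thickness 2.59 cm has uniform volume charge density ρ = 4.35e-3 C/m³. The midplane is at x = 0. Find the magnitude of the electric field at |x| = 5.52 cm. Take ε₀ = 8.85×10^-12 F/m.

E = 6.37e6 V/m

The point |x| = 5.52 cm lies outside the slab (half-thickness 0.01295 m). A symmetric pillbox spanning the full slab encloses Q_enc = ρ·d·A.
Flux = 2EA ⇒ E = |ρ|d/(2ε₀), independent of distance outside.
E = (4.35e-3)(0.0259)/(2·8.85×10^-12) = 6.37×10^6 N/C.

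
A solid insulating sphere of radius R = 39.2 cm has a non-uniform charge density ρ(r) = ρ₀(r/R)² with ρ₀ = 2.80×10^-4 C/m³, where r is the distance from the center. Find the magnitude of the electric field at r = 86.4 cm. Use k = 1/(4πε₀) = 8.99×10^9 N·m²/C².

E ≈ 5.10×10^5 N/C

Use a concentric Gaussian sphere at r = 86.4 cm (r > R, all charge enclosed).
Q_enc = 4π ∫₀^R ρ₀(r'/R)^2 r'² dr' = 4πρ₀R³/5 = 4.239×10^-5 C.
Since E is radial and uniform over the Gaussian sphere, Φ = E·4πr² = Q_enc/ε₀.
E = k|Q_enc|/r² = (8.99×10^9)(4.239×10^-5)/(0.864)² = 5.10e5 N/C.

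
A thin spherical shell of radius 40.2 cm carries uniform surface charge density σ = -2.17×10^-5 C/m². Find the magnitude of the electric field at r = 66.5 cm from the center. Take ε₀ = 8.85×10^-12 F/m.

|E| = 8.96×10^5 N/C

Symmetry ⇒ E = E(r) r̂. Gaussian sphere of radius r = 66.5 cm (r > 40.2 cm).
The entire shell is enclosed: Q_enc = σ·4πR² = (-2.17×10^-5)·4π·(0.402)² = -4.407×10^-5 C.
Gauss's law: E·4πr² = Q_enc/ε₀.
E = |Q_enc|/(4πε₀r²) = (4.407×10^-5)/(4π·8.85×10^-12·(0.665)²) = 8.96e5 N/C.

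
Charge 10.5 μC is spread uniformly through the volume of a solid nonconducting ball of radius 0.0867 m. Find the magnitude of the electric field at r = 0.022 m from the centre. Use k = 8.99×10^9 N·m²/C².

E ≈ 3.19×10^6 N/C

Symmetry ⇒ E = E(r) r̂. Gaussian sphere of radius r = 0.022 m (r < R).
Only the charge within r is enclosed: Q_enc = Q·(r/R)³ = (10.5 μC)·(0.022 m/0.0867 m)³ = 1.716e-7 C.
Since E is radial and uniform over the Gaussian sphere, Φ = E·4πr² = Q_enc/ε₀.
E = k|Q_enc|/r² = (8.99×10^9)(1.716×10^-7)/(0.022)² = 3.19×10^6 N/C.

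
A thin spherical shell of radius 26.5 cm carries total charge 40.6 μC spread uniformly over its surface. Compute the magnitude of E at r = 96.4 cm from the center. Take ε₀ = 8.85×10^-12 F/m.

E ≈ 3.93e5 V/m

By spherical symmetry E is radial; choose a Gaussian sphere of radius r = 96.4 cm (r > 26.5 cm).
The entire shell is enclosed: Q_enc = 4.06×10^-5 C.
Gauss's law: E·4πr² = Q_enc/ε₀.
E = |Q_enc|/(4πε₀r²) = (4.06×10^-5)/(4π·8.85×10^-12·(0.964)²) = 3.93×10^5 N/C.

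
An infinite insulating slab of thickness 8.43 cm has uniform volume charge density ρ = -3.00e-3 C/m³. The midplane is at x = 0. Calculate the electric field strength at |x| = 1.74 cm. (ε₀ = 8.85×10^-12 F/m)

|E| ≈ 5.90e6 N/C

By symmetry E is perpendicular to the slab. A Gaussian pillbox from −1.74 cm to +1.74 cm (face area A) lies entirely within the slab.
Q_enc = ρ·(2x)·A and flux = 2EA, so 2EA = 2ρxA/ε₀ ⇒ E = |ρ|x/ε₀.
E = (3.00×10^-3)(0.0174)/(8.85×10^-12) = 5.90×10^6 N/C.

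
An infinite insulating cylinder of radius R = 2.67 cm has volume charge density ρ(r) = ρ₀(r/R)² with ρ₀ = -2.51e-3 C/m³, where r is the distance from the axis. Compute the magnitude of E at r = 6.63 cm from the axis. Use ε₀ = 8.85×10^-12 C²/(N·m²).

|E| ≈ 7.62e5 V/m

Coaxial Gaussian cylinder, radius r = 6.63 cm, length L (r > R, full charge per length enclosed).
λ_enc = 2π ∫₀^R ρ₀(r'/R)^2 r' dr' = 2πρ₀R²/4 = -2.811×10^-6 C/m.
By Gauss's law (flux through the curved wall only), E·2πrL = λ_enc L/ε₀.
E = |λ_enc|/(2πε₀r) = (2.811×10^-6)/(2π·8.85×10^-12·0.0663) = 7.62e5 N/C.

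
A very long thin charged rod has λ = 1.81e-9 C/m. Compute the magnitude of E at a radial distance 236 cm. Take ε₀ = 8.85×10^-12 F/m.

Coaxial Gaussian cylinder, radius r = 236 cm, length L.
Q_enc = λL, so λ_enc = 1.81×10^-9 C/m.
Since E is radial and uniform over the curved surface, Φ = E·2πrL = Q_enc/ε₀ = λ_enc L/ε₀.
E = |λ_enc|/(2πε₀r) = (1.81×10^-9)/(2π·8.85×10^-12·2.36) = 13.8 N/C.

E ≈ 13.8 N/C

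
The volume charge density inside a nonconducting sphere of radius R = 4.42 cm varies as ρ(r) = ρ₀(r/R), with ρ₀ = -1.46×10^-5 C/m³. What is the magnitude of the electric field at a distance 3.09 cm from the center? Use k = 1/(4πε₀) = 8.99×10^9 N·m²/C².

8.91×10^3 V/m

Use a concentric Gaussian sphere at r = 3.09 cm (r < R).
Q_enc = ∫₀^r ρ(r')·4πr'² dr' = (4πρ₀/R) ∫₀^r r'^3 dr' = 4πρ₀ r^4/(4·R) = -9.461×10^-10 C.
Applying ∮E·dA = Q_enc/ε₀ with Φ = E(4πr²):
E = k|Q_enc|/r² = (8.99×10^9)(9.461e-10)/(0.0309)² = 8.91×10^3 N/C.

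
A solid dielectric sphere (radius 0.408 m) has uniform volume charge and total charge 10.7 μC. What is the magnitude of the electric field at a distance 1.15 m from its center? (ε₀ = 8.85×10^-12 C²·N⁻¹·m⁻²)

Use a concentric Gaussian sphere at r = 1.15 m (r > R, so the entire charge is enclosed).
Q_enc = 10.7 μC = 1.07×10^-5 C.
Gauss's law: E·4πr² = Q_enc/ε₀.
E = |Q_enc|/(4πε₀r²) = (1.07×10^-5)/(4π·8.85×10^-12·(1.15)²) = 7.28×10^4 N/C.

7.28×10^4 V/m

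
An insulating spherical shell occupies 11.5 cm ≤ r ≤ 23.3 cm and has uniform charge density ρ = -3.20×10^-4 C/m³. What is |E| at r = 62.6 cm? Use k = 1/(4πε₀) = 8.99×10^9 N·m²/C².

By spherical symmetry E is radial; choose a Gaussian sphere of radius r = 62.6 cm (r > 23.3 cm, enclosing the whole shell).
Q_enc = ρ·(4π/3)(b³ − a³) = (-3.20×10^-4)·(4π/3)·((0.233)³ − (0.115)³) = -1.492×10^-5 C.
Gauss's law: E·4πr² = Q_enc/ε₀.
E = k|Q_enc|/r² = (8.99×10^9)(1.492×10^-5)/(0.626)² = 3.42×10^5 N/C.

3.42×10^5 N/C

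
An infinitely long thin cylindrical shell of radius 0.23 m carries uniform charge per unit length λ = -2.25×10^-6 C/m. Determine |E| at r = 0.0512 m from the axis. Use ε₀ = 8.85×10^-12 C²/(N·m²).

Take a coaxial cylindrical Gaussian surface of radius r = 0.0512 m and length L (r < 0.23 m, inside the shell).
All the surface charge lies outside this cylinder: Q_enc = 0, hence E = 0.

E = 0 (no enclosed charge)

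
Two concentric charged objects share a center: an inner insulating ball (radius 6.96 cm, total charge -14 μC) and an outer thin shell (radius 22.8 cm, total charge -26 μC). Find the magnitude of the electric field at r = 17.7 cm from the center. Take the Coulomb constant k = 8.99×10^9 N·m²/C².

Take a concentric spherical Gaussian surface of radius r = 17.7 cm (between the bodies, 6.96 cm < r < 22.8 cm).
Only the inner charge is enclosed; the outer shell contributes nothing inside itself. Q_enc = -14 μC = -1.40×10^-5 C.
By Gauss's law, ∮E·dA = E·4πr² = Q_enc/ε₀.
E = k|Q_enc|/r² = (8.99×10^9)(1.40×10^-5)/(0.177)² = 4.02e6 N/C.

|E| = 4.02×10^6 N/C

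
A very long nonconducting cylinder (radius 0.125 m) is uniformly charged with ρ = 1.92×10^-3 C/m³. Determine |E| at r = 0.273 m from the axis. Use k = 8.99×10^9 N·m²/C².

Coaxial Gaussian cylinder, radius r = 0.273 m, length L (r > 0.125 m, full cross-section enclosed).
λ_enc = ρ·πR² = (1.92e-3)π(0.125)² = 9.425×10^-5 C/m.
Gauss's law: E·2πrL = λ_enc L/ε₀.
E = 2k|λ_enc|/r = 2(8.99×10^9)(9.425×10^-5)/(0.273) = 6.21×10^6 N/C.

|E| = 6.21e6 V/m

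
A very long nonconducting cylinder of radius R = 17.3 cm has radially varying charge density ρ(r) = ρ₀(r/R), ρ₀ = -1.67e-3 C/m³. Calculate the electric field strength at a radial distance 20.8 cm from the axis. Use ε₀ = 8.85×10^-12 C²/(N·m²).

E ≈ 9.05e6 V/m

Coaxial Gaussian cylinder, radius r = 20.8 cm, length L (r > R, full charge per length enclosed).
λ_enc = 2π ∫₀^R ρ₀(r'/R)^1 r' dr' = 2πρ₀R²/3 = -1.047×10^-4 C/m.
Since E is radial and uniform over the curved surface, Φ = E·2πrL = Q_enc/ε₀ = λ_enc L/ε₀.
E = |λ_enc|/(2πε₀r) = (1.047e-4)/(2π·8.85×10^-12·0.208) = 9.05e6 N/C.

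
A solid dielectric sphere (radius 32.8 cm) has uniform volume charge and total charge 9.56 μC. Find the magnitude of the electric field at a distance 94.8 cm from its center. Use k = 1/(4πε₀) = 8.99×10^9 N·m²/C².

Symmetry ⇒ E = E(r) r̂. Gaussian sphere of radius r = 94.8 cm (r > R, so the entire charge is enclosed).
Q_enc = 9.56 μC = 9.56×10^-6 C.
Gauss's law: E·4πr² = Q_enc/ε₀.
E = k|Q_enc|/r² = (8.99×10^9)(9.56×10^-6)/(0.948)² = 9.56×10^4 N/C.

|E| ≈ 9.56×10^4 N/C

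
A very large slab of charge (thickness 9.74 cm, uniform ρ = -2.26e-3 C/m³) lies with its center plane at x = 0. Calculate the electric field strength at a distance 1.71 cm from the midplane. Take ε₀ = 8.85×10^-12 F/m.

4.37×10^6 N/C

By symmetry E is perpendicular to the slab. A Gaussian pillbox from −1.71 cm to +1.71 cm (face area A) lies entirely within the slab.
Q_enc = ρ·(2x)·A and flux = 2EA, so 2EA = 2ρxA/ε₀ ⇒ E = |ρ|x/ε₀.
E = (2.26×10^-3)(0.0171)/(8.85×10^-12) = 4.37e6 N/C.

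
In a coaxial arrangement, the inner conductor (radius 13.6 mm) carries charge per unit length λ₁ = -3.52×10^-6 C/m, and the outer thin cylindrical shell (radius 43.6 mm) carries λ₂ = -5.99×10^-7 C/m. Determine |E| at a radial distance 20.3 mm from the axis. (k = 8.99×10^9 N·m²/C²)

Coaxial Gaussian cylinder, radius r = 20.3 mm, length L (between the conductors, 13.6 mm < r < 43.6 mm).
The shell at 43.6 mm lies outside the Gaussian surface, so λ_enc = λ₁ = -3.52×10^-6 C/m.
Gauss's law: E·2πrL = λ_enc L/ε₀.
E = 2k|λ_enc|/r = 2(8.99×10^9)(3.52e-6)/(0.0203) = 3.12×10^6 N/C.

|E| = 3.12×10^6 N/C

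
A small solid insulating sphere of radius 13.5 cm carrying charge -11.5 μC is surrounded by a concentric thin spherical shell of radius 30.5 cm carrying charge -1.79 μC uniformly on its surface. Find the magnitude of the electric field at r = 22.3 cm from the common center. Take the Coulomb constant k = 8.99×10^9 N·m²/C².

By spherical symmetry E is radial; choose a Gaussian sphere of radius r = 22.3 cm (between the bodies, 13.5 cm < r < 30.5 cm).
The shell at 30.5 cm lies outside the Gaussian surface, so Q_enc = -11.5 μC = -1.15×10^-5 C.
Since E is radial and uniform over the Gaussian sphere, Φ = E·4πr² = Q_enc/ε₀.
E = k|Q_enc|/r² = (8.99×10^9)(1.15×10^-5)/(0.223)² = 2.08×10^6 N/C.

|E| = 2.08e6 V/m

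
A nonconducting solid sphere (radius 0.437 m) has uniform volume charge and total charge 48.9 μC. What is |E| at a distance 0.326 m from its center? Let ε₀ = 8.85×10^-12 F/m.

|E| ≈ 1.72×10^6 V/m

By spherical symmetry E is radial; choose a Gaussian sphere of radius r = 0.326 m (r < R).
Only the charge within r is enclosed: Q_enc = Q·(r/R)³ = (48.9 μC)·(0.326 m/0.437 m)³ = 2.03e-5 C.
By Gauss's law, ∮E·dA = E·4πr² = Q_enc/ε₀.
E = |Q_enc|/(4πε₀r²) = (2.03×10^-5)/(4π·8.85×10^-12·(0.326)²) = 1.72×10^6 N/C.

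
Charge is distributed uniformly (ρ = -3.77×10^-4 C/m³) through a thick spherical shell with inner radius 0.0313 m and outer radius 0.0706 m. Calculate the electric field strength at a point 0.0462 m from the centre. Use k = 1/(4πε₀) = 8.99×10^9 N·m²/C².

Take a concentric spherical Gaussian surface of radius r = 0.0462 m (within the shell material, 0.0313 m < r < 0.0706 m).
Only the shell between 0.0313 m and r is enclosed: Q_enc = ρ·(4π/3)(r³ − a³) = (-3.77×10^-4)·(4π/3)·((0.0462)³ − (0.0313)³) = -1.073e-7 C.
Applying ∮E·dA = Q_enc/ε₀ with Φ = E(4πr²):
E = k|Q_enc|/r² = (8.99×10^9)(1.073×10^-7)/(0.0462)² = 4.52×10^5 N/C.

E ≈ 4.52×10^5 N/C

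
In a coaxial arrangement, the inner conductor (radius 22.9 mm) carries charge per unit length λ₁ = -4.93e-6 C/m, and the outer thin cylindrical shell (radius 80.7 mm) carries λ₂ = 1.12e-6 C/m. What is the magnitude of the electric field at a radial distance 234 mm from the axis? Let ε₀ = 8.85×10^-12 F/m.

Choose a coaxial cylinder of radius r = 234 mm (arbitrary length L) as the Gaussian surface (r > 80.7 mm, enclosing both).
λ_enc = λ₁ + λ₂ = (-4.93×10^-6) + (1.12e-6) = -3.81e-6 C/m.
Applying ∮E·dA = Q_enc/ε₀ with the end caps contributing no flux:
E = |λ_enc|/(2πε₀r) = (3.81×10^-6)/(2π·8.85×10^-12·0.234) = 2.93×10^5 N/C.

|E| = 2.93e5 N/C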